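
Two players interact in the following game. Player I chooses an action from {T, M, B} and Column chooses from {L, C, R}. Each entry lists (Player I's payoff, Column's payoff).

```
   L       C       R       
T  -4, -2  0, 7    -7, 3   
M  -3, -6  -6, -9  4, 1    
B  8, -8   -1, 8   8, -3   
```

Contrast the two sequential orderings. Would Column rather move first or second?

If Player I leads: Column's best replies are T→C, M→R, B→C; Player I's induced payoffs 0, 4, -1; outcome (M, R), payoffs (4, 1).
If Column leads: Player I's best replies are L→B, C→T, R→B; Column's induced payoffs -8, 7, -3; outcome (T, C), payoffs (0, 7).
Column gets 7 moving first and 1 moving second, so Column prefers to move first.

first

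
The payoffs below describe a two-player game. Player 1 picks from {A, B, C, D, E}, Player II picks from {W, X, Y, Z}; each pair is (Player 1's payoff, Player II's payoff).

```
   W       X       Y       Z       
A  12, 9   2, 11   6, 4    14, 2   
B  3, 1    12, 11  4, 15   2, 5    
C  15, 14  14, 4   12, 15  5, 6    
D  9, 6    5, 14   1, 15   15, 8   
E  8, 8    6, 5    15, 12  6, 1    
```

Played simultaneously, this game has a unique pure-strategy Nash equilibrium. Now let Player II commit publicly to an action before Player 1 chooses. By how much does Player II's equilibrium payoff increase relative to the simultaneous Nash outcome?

2

Work backward from Player 1's decision.
- W: BR = C, leader payoff 14.
- X: BR = C, leader payoff 4.
- Y: BR = E, leader payoff 12.
- Z: BR = D, leader payoff 8.
Player II's induced payoffs are 14, 4, 12, 8, so Player II commits to W. Subgame-perfect outcome: (C, W) with payoffs (15, 14).
For the simultaneous game, intersect best replies.
Player 1's best replies: W→C; X→C; Y→E; Z→D.
Player II's best replies: A→X; B→Y; C→Y; D→Y; E→Y.
The unique mutual best reply is (E, Y), giving (15, 12).
Player II's commitment gain: 14 − 12 = 2.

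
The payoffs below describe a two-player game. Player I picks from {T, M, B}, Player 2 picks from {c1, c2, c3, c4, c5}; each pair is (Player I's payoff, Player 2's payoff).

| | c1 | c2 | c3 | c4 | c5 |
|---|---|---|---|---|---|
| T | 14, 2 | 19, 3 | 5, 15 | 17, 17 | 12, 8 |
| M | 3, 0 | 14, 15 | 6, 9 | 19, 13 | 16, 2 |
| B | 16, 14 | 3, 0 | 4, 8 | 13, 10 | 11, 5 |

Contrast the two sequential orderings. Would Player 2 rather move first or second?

If Player I leads: Player 2's best replies are T→c4, M→c2, B→c1; Player I's induced payoffs 17, 14, 16; outcome (T, c4), payoffs (17, 17).
If Player 2 leads: Player I's best replies are c1→B, c2→T, c3→M, c4→M, c5→M; Player 2's induced payoffs 14, 3, 9, 13, 2; outcome (B, c1), payoffs (16, 14).
Player 2 gets 14 moving first and 17 moving second, so Player 2 prefers to move second.

second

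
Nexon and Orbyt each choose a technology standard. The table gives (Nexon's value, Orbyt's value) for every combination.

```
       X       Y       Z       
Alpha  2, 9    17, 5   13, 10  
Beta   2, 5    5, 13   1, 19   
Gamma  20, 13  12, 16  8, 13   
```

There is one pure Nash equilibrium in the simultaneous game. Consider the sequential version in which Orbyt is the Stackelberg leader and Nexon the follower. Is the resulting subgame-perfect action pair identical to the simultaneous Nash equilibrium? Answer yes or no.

no

Solve by backward induction (Orbyt leads).
- X → Nexon plays Gamma (best of 2, 2, 20); Orbyt gets 13.
- Y → Nexon plays Alpha (best of 17, 5, 12); Orbyt gets 5.
- Z → Nexon plays Alpha (best of 13, 1, 8); Orbyt gets 10.
Among 13, 5, 10, the best is 13 at X. Subgame-perfect outcome: (Gamma, X) with payoffs (20, 13).
Now find the simultaneous Nash equilibrium.
Nexon's best replies: X→Gamma; Y→Alpha; Z→Alpha.
Orbyt's best replies: Alpha→Z; Beta→Z; Gamma→Y.
Only (Alpha, Z) has each player best-responding; Nash payoffs (13, 10).
Sequential outcome (Gamma, X) differs from the Nash profile (Alpha, Z).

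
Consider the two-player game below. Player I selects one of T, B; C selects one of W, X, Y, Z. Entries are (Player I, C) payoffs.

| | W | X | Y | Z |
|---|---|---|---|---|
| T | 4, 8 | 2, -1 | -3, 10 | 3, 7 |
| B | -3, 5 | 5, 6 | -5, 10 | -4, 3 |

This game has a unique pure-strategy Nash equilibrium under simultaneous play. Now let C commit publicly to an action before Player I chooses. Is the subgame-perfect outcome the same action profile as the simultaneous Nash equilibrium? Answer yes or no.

Player I best-responds to each possible C move:
- W: Player I compares 4, -3 and picks T; C would get 8.
- X: Player I compares 2, 5 and picks B; C would get 6.
- Y: Player I compares -3, -5 and picks T; C would get 10.
- Z: Player I compares 3, -4 and picks T; C would get 7.
Maximizing over 8, 6, 10, 7, C chooses Y. Subgame-perfect outcome: (T, Y) with payoffs (-3, 10).
Under simultaneous play:
Player I's best replies: W→T; X→B; Y→T; Z→T.
C's best replies: T→Y; B→Y.
The unique mutual best reply is (T, Y), giving (-3, 10).
Sequential outcome (T, Y) coincides with the Nash profile (T, Y).

yes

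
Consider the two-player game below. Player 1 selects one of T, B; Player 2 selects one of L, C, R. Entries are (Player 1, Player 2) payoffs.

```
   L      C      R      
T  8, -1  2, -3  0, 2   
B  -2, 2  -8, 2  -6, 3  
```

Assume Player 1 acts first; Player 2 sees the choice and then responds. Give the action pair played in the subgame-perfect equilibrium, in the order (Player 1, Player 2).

Work backward from Player 2's decision.
- T → Player 2 plays R (best of -1, -3, 2); Player 1 gets 0.
- B → Player 2 plays R (best of 2, 2, 3); Player 1 gets -6.
Player 1's induced payoffs are 0, -6, so Player 1 commits to T. Subgame-perfect outcome: (T, R) with payoffs (0, 2).

(T, R)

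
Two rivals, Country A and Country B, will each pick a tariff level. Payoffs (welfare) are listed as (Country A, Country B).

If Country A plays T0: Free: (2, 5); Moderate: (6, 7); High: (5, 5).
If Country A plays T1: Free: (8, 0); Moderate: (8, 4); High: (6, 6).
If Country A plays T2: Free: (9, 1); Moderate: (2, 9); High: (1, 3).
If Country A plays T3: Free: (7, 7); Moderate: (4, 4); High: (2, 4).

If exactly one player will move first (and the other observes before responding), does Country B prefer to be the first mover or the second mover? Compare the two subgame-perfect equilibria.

If Country A leads: Country B's best replies are T0→Moderate, T1→High, T2→Moderate, T3→Free; Country A's induced payoffs 6, 6, 2, 7; outcome (T3, Free), payoffs (7, 7).
If Country B leads: Country A's best replies are Free→T2, Moderate→T1, High→T1; Country B's induced payoffs 1, 4, 6; outcome (T1, High), payoffs (6, 6).
Country B gets 6 moving first and 7 moving second, so Country B prefers to move second.

second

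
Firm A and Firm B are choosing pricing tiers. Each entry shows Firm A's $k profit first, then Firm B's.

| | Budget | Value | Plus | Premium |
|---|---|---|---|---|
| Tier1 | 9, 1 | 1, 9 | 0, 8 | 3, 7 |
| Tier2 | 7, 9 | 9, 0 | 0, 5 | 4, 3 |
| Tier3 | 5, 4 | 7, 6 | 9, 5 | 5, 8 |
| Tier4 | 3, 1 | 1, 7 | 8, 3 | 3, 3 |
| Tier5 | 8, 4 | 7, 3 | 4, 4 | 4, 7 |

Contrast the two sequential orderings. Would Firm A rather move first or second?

If Firm A leads: Firm B's best replies are Tier1→Value, Tier2→Budget, Tier3→Premium, Tier4→Value, Tier5→Premium; Firm A's induced payoffs 1, 7, 5, 1, 4; outcome (Tier2, Budget), payoffs (7, 9).
If Firm B leads: Firm A's best replies are Budget→Tier1, Value→Tier2, Plus→Tier3, Premium→Tier3; Firm B's induced payoffs 1, 0, 5, 8; outcome (Tier3, Premium), payoffs (5, 8).
Firm A gets 7 moving first and 5 moving second, so Firm A prefers to move first.

first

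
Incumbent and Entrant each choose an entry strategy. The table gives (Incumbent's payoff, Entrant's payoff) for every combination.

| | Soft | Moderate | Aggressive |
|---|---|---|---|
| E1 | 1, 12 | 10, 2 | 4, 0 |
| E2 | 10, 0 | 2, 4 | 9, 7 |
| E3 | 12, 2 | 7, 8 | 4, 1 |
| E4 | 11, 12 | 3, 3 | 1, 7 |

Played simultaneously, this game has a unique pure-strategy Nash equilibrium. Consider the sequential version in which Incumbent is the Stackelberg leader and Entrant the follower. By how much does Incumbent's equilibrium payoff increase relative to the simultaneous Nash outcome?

2

Solve by backward induction (Incumbent leads).
- E1 → Entrant plays Soft (best of 12, 2, 0); Incumbent gets 1.
- E2 → Entrant plays Aggressive (best of 0, 4, 7); Incumbent gets 9.
- E3 → Entrant plays Moderate (best of 2, 8, 1); Incumbent gets 7.
- E4 → Entrant plays Soft (best of 12, 3, 7); Incumbent gets 11.
Maximizing over 1, 9, 7, 11, Incumbent chooses E4. Subgame-perfect outcome: (E4, Soft) with payoffs (11, 12).
Under simultaneous play:
Incumbent's best replies: Soft→E3; Moderate→E1; Aggressive→E2.
Entrant's best replies: E1→Soft; E2→Aggressive; E3→Moderate; E4→Soft.
The unique mutual best reply is (E2, Aggressive), giving (9, 7).
Incumbent's commitment gain: 11 − 9 = 2.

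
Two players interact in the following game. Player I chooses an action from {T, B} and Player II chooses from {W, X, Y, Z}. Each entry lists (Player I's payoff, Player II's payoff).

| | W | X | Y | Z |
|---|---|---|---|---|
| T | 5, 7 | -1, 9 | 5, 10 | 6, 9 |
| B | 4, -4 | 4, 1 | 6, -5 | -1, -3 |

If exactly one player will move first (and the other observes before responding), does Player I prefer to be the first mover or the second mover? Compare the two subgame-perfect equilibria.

If Player I leads: Player II's best replies are T→Y, B→X; Player I's induced payoffs 5, 4; outcome (T, Y), payoffs (5, 10).
If Player II leads: Player I's best replies are W→T, X→B, Y→B, Z→T; Player II's induced payoffs 7, 1, -5, 9; outcome (T, Z), payoffs (6, 9).
Player I gets 5 moving first and 6 moving second, so Player I prefers to move second.

second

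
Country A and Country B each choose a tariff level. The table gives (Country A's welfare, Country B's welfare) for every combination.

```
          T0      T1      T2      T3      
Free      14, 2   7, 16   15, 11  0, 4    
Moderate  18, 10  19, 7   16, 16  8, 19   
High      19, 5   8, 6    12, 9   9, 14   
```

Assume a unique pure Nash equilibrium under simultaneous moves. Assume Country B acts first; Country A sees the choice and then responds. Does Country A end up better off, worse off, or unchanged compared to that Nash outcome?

Solve by backward induction (Country B leads).
- T0: BR = High, leader payoff 5.
- T1: BR = Moderate, leader payoff 7.
- T2: BR = Moderate, leader payoff 16.
- T3: BR = High, leader payoff 14.
Among 5, 7, 16, 14, the best is 16 at T2. Subgame-perfect outcome: (Moderate, T2) with payoffs (16, 16).
For the simultaneous game, intersect best replies.
Country A's best replies: T0→High; T1→Moderate; T2→Moderate; T3→High.
Country B's best replies: Free→T1; Moderate→T3; High→T3.
Only (High, T3) has each player best-responding; Nash payoffs (9, 14).
Country A earns 16 sequentially versus 9 at the Nash outcome: better off.

better off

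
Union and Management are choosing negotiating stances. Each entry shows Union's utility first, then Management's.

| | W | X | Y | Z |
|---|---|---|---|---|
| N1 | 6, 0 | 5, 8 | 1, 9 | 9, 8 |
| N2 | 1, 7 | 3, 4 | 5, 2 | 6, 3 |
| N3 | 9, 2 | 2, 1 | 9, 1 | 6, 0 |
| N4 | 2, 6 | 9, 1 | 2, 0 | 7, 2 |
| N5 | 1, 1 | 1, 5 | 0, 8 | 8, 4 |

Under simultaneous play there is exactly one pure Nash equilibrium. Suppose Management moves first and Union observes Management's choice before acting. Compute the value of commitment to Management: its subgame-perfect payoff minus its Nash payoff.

Union best-responds to each possible Management move:
- W: BR = N3, leader payoff 2.
- X: BR = N4, leader payoff 1.
- Y: BR = N3, leader payoff 1.
- Z: BR = N1, leader payoff 8.
Maximizing over 2, 1, 1, 8, Management chooses Z. Subgame-perfect outcome: (N1, Z) with payoffs (9, 8).
For the simultaneous game, intersect best replies.
Union's best replies: W→N3; X→N4; Y→N3; Z→N1.
Management's best replies: N1→Y; N2→W; N3→W; N4→W; N5→Y.
The unique mutual best reply is (N3, W), giving (9, 2).
Management's commitment gain: 8 − 2 = 6.

6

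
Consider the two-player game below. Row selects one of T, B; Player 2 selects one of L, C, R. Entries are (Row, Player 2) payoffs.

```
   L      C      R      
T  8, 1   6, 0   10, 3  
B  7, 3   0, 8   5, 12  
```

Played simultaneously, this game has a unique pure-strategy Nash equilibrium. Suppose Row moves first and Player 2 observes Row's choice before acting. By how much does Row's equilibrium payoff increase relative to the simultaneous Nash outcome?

Solve by backward induction (Row leads).
- T: Player 2 compares 1, 0, 3 and picks R; Row would get 10.
- B: Player 2 compares 3, 8, 12 and picks R; Row would get 5.
Among 10, 5, the best is 10 at T. Subgame-perfect outcome: (T, R) with payoffs (10, 3).
Now find the simultaneous Nash equilibrium.
Row's best replies: L→T; C→T; R→T.
Player 2's best replies: T→R; B→R.
The unique mutual best reply is (T, R), giving (10, 3).
Row's commitment gain: 10 − 10 = 0.

0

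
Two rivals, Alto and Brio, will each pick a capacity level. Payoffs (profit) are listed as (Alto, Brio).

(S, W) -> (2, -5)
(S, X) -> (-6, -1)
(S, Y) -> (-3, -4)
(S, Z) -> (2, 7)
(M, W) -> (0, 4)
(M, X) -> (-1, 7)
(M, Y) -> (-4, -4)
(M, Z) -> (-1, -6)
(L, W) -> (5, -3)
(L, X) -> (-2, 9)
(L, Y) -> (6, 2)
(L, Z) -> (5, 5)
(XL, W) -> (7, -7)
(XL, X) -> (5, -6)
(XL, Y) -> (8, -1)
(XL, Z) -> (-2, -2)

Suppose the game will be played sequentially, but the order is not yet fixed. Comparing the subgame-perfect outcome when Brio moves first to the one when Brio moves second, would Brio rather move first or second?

If Alto leads: Brio's best replies are S→Z, M→X, L→X, XL→Y; Alto's induced payoffs 2, -1, -2, 8; outcome (XL, Y), payoffs (8, -1).
If Brio leads: Alto's best replies are W→XL, X→XL, Y→XL, Z→L; Brio's induced payoffs -7, -6, -1, 5; outcome (L, Z), payoffs (5, 5).
Brio gets 5 moving first and -1 moving second, so Brio prefers to move first.

first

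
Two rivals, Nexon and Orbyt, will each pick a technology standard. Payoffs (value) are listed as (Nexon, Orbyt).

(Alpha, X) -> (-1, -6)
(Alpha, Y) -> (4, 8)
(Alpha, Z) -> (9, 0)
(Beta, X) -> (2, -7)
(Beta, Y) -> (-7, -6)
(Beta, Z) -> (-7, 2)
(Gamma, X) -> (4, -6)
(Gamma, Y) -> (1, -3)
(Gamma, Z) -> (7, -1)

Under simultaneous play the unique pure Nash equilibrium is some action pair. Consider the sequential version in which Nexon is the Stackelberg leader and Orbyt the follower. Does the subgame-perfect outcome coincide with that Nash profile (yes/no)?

no

Work backward from Orbyt's decision.
- Alpha → Orbyt plays Y (best of -6, 8, 0); Nexon gets 4.
- Beta → Orbyt plays Z (best of -7, -6, 2); Nexon gets -7.
- Gamma → Orbyt plays Z (best of -6, -3, -1); Nexon gets 7.
Maximizing over 4, -7, 7, Nexon chooses Gamma. Subgame-perfect outcome: (Gamma, Z) with payoffs (7, -1).
Under simultaneous play:
Nexon's best replies: X→Gamma; Y→Alpha; Z→Alpha.
Orbyt's best replies: Alpha→Y; Beta→Z; Gamma→Z.
Only (Alpha, Y) has each player best-responding; Nash payoffs (4, 8).
Sequential outcome (Gamma, Z) differs from the Nash profile (Alpha, Y).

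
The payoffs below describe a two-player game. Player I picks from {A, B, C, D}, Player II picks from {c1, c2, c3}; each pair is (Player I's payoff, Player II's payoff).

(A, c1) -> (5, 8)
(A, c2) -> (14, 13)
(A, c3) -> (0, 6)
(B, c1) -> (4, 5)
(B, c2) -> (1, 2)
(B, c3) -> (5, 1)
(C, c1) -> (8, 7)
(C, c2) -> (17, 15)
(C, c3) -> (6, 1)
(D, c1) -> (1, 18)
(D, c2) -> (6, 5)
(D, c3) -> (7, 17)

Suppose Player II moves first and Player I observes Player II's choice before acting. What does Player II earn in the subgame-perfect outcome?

Player I best-responds to each possible Player II move:
- c1: Player I compares 5, 4, 8, 1 and picks C; Player II would get 7.
- c2: Player I compares 14, 1, 17, 6 and picks C; Player II would get 15.
- c3: Player I compares 0, 5, 6, 7 and picks D; Player II would get 17.
Player II's induced payoffs are 7, 15, 17, so Player II commits to c3. Subgame-perfect outcome: (D, c3) with payoffs (7, 17).

17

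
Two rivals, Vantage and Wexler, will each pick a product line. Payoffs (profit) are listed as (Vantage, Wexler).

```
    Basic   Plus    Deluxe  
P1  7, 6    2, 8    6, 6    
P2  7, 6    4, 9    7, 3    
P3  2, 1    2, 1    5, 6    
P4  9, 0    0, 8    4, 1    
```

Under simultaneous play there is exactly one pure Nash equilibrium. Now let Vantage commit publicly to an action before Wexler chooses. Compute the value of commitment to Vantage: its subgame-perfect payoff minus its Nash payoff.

1

Work backward from Wexler's decision.
- P1: Wexler compares 6, 8, 6 and picks Plus; Vantage would get 2.
- P2: Wexler compares 6, 9, 3 and picks Plus; Vantage would get 4.
- P3: Wexler compares 1, 1, 6 and picks Deluxe; Vantage would get 5.
- P4: Wexler compares 0, 8, 1 and picks Plus; Vantage would get 0.
Maximizing over 2, 4, 5, 0, Vantage chooses P3. Subgame-perfect outcome: (P3, Deluxe) with payoffs (5, 6).
Now find the simultaneous Nash equilibrium.
Vantage's best replies: Basic→P4; Plus→P2; Deluxe→P2.
Wexler's best replies: P1→Plus; P2→Plus; P3→Deluxe; P4→Plus.
The unique mutual best reply is (P2, Plus), giving (4, 9).
Vantage's commitment gain: 5 − 4 = 1.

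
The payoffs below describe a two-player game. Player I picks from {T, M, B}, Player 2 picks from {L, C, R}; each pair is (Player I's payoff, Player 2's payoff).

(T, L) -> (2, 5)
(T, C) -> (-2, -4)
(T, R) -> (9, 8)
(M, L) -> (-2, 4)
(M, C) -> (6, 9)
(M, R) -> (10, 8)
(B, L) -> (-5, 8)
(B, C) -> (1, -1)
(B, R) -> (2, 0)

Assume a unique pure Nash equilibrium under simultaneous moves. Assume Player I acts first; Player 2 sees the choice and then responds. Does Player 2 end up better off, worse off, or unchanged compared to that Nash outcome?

worse off

Solve by backward induction (Player I leads).
- T: Player 2 compares 5, -4, 8 and picks R; Player I would get 9.
- M: Player 2 compares 4, 9, 8 and picks C; Player I would get 6.
- B: Player 2 compares 8, -1, 0 and picks L; Player I would get -5.
Player I's induced payoffs are 9, 6, -5, so Player I commits to T. Subgame-perfect outcome: (T, R) with payoffs (9, 8).
Now find the simultaneous Nash equilibrium.
Player I's best replies: L→T; C→M; R→M.
Player 2's best replies: T→R; M→C; B→L.
The unique mutual best reply is (M, C), giving (6, 9).
Player 2 earns 8 sequentially versus 9 at the Nash outcome: worse off.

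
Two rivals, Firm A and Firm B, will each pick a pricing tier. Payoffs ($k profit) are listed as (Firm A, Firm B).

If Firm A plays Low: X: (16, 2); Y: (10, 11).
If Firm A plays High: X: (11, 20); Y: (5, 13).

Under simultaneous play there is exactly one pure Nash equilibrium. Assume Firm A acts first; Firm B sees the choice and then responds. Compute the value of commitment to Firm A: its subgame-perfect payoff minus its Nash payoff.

1

Firm B best-responds to each possible Firm A move:
- Low: Firm B compares 2, 11 and picks Y; Firm A would get 10.
- High: Firm B compares 20, 13 and picks X; Firm A would get 11.
Among 10, 11, the best is 11 at High. Subgame-perfect outcome: (High, X) with payoffs (11, 20).
Now find the simultaneous Nash equilibrium.
Firm A's best replies: X→Low; Y→Low.
Firm B's best replies: Low→Y; High→X.
Only (Low, Y) has each player best-responding; Nash payoffs (10, 11).
Firm A's commitment gain: 11 − 10 = 1.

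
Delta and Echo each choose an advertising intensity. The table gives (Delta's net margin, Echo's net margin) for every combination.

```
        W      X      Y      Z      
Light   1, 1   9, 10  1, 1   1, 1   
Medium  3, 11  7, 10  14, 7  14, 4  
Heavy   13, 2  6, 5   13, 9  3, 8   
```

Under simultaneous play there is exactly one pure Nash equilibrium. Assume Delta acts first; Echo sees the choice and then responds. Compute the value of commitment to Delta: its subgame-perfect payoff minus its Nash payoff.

4

Echo best-responds to each possible Delta move:
- Light → Echo plays X (best of 1, 10, 1, 1); Delta gets 9.
- Medium → Echo plays W (best of 11, 10, 7, 4); Delta gets 3.
- Heavy → Echo plays Y (best of 2, 5, 9, 8); Delta gets 13.
Delta's induced payoffs are 9, 3, 13, so Delta commits to Heavy. Subgame-perfect outcome: (Heavy, Y) with payoffs (13, 9).
For the simultaneous game, intersect best replies.
Delta's best replies: W→Heavy; X→Light; Y→Medium; Z→Medium.
Echo's best replies: Light→X; Medium→W; Heavy→Y.
Only (Light, X) has each player best-responding; Nash payoffs (9, 10).
Delta's commitment gain: 13 − 9 = 4.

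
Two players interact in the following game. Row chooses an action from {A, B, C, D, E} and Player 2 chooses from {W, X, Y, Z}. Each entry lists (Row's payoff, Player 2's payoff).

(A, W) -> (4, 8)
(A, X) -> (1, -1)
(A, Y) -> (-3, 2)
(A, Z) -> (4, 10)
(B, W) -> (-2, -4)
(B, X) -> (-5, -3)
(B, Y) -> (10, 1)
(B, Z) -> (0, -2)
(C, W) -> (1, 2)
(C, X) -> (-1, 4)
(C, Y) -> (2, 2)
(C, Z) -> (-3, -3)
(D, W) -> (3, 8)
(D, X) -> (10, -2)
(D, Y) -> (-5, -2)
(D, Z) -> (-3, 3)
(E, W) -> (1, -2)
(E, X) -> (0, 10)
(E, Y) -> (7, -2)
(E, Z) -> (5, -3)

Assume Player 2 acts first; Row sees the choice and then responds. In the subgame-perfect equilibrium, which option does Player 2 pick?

Row best-responds to each possible Player 2 move:
- W → Row plays A (best of 4, -2, 1, 3, 1); Player 2 gets 8.
- X → Row plays D (best of 1, -5, -1, 10, 0); Player 2 gets -2.
- Y → Row plays B (best of -3, 10, 2, -5, 7); Player 2 gets 1.
- Z → Row plays E (best of 4, 0, -3, -3, 5); Player 2 gets -3.
Player 2's induced payoffs are 8, -2, 1, -3, so Player 2 commits to W. Subgame-perfect outcome: (A, W) with payoffs (4, 8).

W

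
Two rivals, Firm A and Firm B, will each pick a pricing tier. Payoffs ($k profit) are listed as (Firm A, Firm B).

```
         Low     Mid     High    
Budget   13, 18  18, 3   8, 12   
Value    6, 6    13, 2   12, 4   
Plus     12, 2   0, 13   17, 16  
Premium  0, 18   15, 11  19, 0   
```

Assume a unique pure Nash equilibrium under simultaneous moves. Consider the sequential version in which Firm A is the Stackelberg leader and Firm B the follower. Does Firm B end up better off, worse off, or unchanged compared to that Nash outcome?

worse off

Firm B best-responds to each possible Firm A move:
- Budget → Firm B plays Low (best of 18, 3, 12); Firm A gets 13.
- Value → Firm B plays Low (best of 6, 2, 4); Firm A gets 6.
- Plus → Firm B plays High (best of 2, 13, 16); Firm A gets 17.
- Premium → Firm B plays Low (best of 18, 11, 0); Firm A gets 0.
Among 13, 6, 17, 0, the best is 17 at Plus. Subgame-perfect outcome: (Plus, High) with payoffs (17, 16).
For the simultaneous game, intersect best replies.
Firm A's best replies: Low→Budget; Mid→Budget; High→Premium.
Firm B's best replies: Budget→Low; Value→Low; Plus→High; Premium→Low.
The unique mutual best reply is (Budget, Low), giving (13, 18).
Firm B earns 16 sequentially versus 18 at the Nash outcome: worse off.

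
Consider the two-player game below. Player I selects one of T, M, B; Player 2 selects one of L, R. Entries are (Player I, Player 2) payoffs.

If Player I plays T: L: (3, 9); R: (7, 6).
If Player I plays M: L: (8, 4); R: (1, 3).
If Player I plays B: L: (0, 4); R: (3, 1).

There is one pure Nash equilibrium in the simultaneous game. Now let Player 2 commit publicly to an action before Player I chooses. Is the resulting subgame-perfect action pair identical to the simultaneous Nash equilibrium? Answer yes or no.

no

Player I best-responds to each possible Player 2 move:
- L: Player I compares 3, 8, 0 and picks M; Player 2 would get 4.
- R: Player I compares 7, 1, 3 and picks T; Player 2 would get 6.
Player 2's induced payoffs are 4, 6, so Player 2 commits to R. Subgame-perfect outcome: (T, R) with payoffs (7, 6).
Now find the simultaneous Nash equilibrium.
Player I's best replies: L→M; R→T.
Player 2's best replies: T→L; M→L; B→L.
The unique mutual best reply is (M, L), giving (8, 4).
Sequential outcome (T, R) differs from the Nash profile (M, L).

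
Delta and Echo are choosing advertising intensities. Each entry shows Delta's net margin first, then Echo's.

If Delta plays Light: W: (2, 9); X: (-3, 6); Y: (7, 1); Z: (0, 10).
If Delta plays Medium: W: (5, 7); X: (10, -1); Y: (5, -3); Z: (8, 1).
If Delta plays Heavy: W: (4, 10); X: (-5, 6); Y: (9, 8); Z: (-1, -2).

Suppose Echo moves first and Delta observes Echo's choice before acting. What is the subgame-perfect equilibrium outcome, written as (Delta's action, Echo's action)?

Work backward from Delta's decision.
- W: BR = Medium, leader payoff 7.
- X: BR = Medium, leader payoff -1.
- Y: BR = Heavy, leader payoff 8.
- Z: BR = Medium, leader payoff 1.
Maximizing over 7, -1, 8, 1, Echo chooses Y. Subgame-perfect outcome: (Heavy, Y) with payoffs (9, 8).

(Heavy, Y)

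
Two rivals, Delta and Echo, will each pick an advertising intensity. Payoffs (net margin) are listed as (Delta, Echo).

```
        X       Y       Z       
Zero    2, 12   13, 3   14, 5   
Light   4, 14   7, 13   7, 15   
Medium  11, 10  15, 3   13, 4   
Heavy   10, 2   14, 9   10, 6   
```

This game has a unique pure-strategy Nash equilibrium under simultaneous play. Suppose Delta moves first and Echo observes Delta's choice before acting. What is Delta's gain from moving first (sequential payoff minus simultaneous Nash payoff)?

Backward induction with Delta moving first.
- Zero → Echo plays X (best of 12, 3, 5); Delta gets 2.
- Light → Echo plays Z (best of 14, 13, 15); Delta gets 7.
- Medium → Echo plays X (best of 10, 3, 4); Delta gets 11.
- Heavy → Echo plays Y (best of 2, 9, 6); Delta gets 14.
Maximizing over 2, 7, 11, 14, Delta chooses Heavy. Subgame-perfect outcome: (Heavy, Y) with payoffs (14, 9).
Under simultaneous play:
Delta's best replies: X→Medium; Y→Medium; Z→Zero.
Echo's best replies: Zero→X; Light→Z; Medium→X; Heavy→Y.
Only (Medium, X) has each player best-responding; Nash payoffs (11, 10).
Delta's commitment gain: 14 − 11 = 3.

3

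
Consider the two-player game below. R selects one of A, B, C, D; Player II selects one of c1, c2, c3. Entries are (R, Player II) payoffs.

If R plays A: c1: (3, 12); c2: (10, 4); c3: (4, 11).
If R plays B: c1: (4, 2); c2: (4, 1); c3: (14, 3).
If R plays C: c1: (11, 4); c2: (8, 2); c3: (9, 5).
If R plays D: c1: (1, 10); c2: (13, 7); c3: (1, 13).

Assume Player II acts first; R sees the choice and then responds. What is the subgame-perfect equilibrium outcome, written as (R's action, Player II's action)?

Work backward from R's decision.
- c1 → R plays C (best of 3, 4, 11, 1); Player II gets 4.
- c2 → R plays D (best of 10, 4, 8, 13); Player II gets 7.
- c3 → R plays B (best of 4, 14, 9, 1); Player II gets 3.
Maximizing over 4, 7, 3, Player II chooses c2. Subgame-perfect outcome: (D, c2) with payoffs (13, 7).

(D, c2)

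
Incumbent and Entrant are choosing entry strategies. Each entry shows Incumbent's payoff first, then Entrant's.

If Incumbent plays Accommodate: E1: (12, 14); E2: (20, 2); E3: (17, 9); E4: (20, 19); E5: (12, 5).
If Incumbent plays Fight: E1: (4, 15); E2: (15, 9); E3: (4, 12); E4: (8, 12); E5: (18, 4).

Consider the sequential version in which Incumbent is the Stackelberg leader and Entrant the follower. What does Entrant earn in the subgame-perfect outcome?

19

Backward induction with Incumbent moving first.
- Accommodate: Entrant compares 14, 2, 9, 19, 5 and picks E4; Incumbent would get 20.
- Fight: Entrant compares 15, 9, 12, 12, 4 and picks E1; Incumbent would get 4.
Among 20, 4, the best is 20 at Accommodate. Subgame-perfect outcome: (Accommodate, E4) with payoffs (20, 19).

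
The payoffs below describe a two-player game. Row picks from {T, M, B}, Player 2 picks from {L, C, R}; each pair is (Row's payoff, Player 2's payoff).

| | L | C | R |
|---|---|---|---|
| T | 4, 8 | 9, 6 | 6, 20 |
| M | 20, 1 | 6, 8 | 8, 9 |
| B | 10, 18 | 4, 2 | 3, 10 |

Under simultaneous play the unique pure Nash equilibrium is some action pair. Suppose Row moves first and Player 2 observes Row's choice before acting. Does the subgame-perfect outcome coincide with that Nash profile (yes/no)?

no

Solve by backward induction (Row leads).
- T: Player 2 compares 8, 6, 20 and picks R; Row would get 6.
- M: Player 2 compares 1, 8, 9 and picks R; Row would get 8.
- B: Player 2 compares 18, 2, 10 and picks L; Row would get 10.
Maximizing over 6, 8, 10, Row chooses B. Subgame-perfect outcome: (B, L) with payoffs (10, 18).
For the simultaneous game, intersect best replies.
Row's best replies: L→M; C→T; R→M.
Player 2's best replies: T→R; M→R; B→L.
The unique mutual best reply is (M, R), giving (8, 9).
Sequential outcome (B, L) differs from the Nash profile (M, R).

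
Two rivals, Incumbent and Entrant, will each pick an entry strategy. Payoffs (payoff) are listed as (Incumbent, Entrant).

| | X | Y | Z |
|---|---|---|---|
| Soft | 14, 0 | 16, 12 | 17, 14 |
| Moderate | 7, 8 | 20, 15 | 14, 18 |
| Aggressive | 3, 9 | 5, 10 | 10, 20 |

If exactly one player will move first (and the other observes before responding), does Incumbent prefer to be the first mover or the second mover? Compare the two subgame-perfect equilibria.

If Incumbent leads: Entrant's best replies are Soft→Z, Moderate→Z, Aggressive→Z; Incumbent's induced payoffs 17, 14, 10; outcome (Soft, Z), payoffs (17, 14).
If Entrant leads: Incumbent's best replies are X→Soft, Y→Moderate, Z→Soft; Entrant's induced payoffs 0, 15, 14; outcome (Moderate, Y), payoffs (20, 15).
Incumbent gets 17 moving first and 20 moving second, so Incumbent prefers to move second.

second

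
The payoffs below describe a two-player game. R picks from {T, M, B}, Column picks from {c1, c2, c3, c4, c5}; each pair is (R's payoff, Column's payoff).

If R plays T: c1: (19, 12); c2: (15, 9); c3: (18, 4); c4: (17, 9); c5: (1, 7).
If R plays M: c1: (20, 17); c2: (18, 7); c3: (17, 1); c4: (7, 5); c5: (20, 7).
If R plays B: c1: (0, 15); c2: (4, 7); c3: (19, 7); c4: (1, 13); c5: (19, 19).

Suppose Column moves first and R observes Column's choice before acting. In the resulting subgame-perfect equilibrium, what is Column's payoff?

Work backward from R's decision.
- c1 → R plays M (best of 19, 20, 0); Column gets 17.
- c2 → R plays M (best of 15, 18, 4); Column gets 7.
- c3 → R plays B (best of 18, 17, 19); Column gets 7.
- c4 → R plays T (best of 17, 7, 1); Column gets 9.
- c5 → R plays M (best of 1, 20, 19); Column gets 7.
Among 17, 7, 7, 9, 7, the best is 17 at c1. Subgame-perfect outcome: (M, c1) with payoffs (20, 17).

17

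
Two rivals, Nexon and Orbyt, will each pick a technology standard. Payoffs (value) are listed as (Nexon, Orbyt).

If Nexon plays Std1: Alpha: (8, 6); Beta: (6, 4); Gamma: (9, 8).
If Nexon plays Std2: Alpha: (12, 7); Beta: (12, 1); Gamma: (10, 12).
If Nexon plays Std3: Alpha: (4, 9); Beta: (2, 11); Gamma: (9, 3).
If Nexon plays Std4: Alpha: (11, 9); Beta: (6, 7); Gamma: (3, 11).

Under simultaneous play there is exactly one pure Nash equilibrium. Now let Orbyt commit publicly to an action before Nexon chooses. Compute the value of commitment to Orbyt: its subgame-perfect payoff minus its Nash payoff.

Backward induction with Orbyt moving first.
- Alpha: BR = Std2, leader payoff 7.
- Beta: BR = Std2, leader payoff 1.
- Gamma: BR = Std2, leader payoff 12.
Among 7, 1, 12, the best is 12 at Gamma. Subgame-perfect outcome: (Std2, Gamma) with payoffs (10, 12).
Now find the simultaneous Nash equilibrium.
Nexon's best replies: Alpha→Std2; Beta→Std2; Gamma→Std2.
Orbyt's best replies: Std1→Gamma; Std2→Gamma; Std3→Beta; Std4→Gamma.
Only (Std2, Gamma) has each player best-responding; Nash payoffs (10, 12).
Orbyt's commitment gain: 12 − 12 = 0.

0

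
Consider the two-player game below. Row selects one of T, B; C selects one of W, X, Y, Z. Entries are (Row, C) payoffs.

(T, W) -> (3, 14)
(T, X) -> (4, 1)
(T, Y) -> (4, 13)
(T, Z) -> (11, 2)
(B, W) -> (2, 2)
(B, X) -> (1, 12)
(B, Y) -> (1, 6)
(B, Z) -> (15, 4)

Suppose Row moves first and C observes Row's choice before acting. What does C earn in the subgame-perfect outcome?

C best-responds to each possible Row move:
- T: C compares 14, 1, 13, 2 and picks W; Row would get 3.
- B: C compares 2, 12, 6, 4 and picks X; Row would get 1.
Row's induced payoffs are 3, 1, so Row commits to T. Subgame-perfect outcome: (T, W) with payoffs (3, 14).

14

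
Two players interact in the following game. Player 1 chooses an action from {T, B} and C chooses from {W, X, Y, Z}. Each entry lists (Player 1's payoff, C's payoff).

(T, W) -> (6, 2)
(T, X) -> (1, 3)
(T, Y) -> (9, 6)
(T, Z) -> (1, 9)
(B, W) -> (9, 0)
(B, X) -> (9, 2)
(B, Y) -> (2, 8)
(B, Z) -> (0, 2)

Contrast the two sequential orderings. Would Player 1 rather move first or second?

If Player 1 leads: C's best replies are T→Z, B→Y; Player 1's induced payoffs 1, 2; outcome (B, Y), payoffs (2, 8).
If C leads: Player 1's best replies are W→B, X→B, Y→T, Z→T; C's induced payoffs 0, 2, 6, 9; outcome (T, Z), payoffs (1, 9).
Player 1 gets 2 moving first and 1 moving second, so Player 1 prefers to move first.

first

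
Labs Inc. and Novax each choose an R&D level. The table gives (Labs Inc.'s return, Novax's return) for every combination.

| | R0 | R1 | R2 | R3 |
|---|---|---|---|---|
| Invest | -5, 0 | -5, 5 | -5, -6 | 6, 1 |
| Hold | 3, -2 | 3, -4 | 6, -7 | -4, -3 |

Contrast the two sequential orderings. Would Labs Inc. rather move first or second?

If Labs Inc. leads: Novax's best replies are Invest→R1, Hold→R0; Labs Inc.'s induced payoffs -5, 3; outcome (Hold, R0), payoffs (3, -2).
If Novax leads: Labs Inc.'s best replies are R0→Hold, R1→Hold, R2→Hold, R3→Invest; Novax's induced payoffs -2, -4, -7, 1; outcome (Invest, R3), payoffs (6, 1).
Labs Inc. gets 3 moving first and 6 moving second, so Labs Inc. prefers to move second.

second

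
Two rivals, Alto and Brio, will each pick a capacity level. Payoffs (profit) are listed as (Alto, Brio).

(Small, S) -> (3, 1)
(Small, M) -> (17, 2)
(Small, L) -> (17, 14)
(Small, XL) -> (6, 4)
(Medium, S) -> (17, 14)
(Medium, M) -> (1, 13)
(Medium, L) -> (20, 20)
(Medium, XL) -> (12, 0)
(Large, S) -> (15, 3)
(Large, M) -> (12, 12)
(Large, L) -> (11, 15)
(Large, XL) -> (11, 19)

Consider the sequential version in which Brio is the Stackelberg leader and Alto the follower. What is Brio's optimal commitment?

L

Work backward from Alto's decision.
- S → Alto plays Medium (best of 3, 17, 15); Brio gets 14.
- M → Alto plays Small (best of 17, 1, 12); Brio gets 2.
- L → Alto plays Medium (best of 17, 20, 11); Brio gets 20.
- XL → Alto plays Medium (best of 6, 12, 11); Brio gets 0.
Among 14, 2, 20, 0, the best is 20 at L. Subgame-perfect outcome: (Medium, L) with payoffs (20, 20).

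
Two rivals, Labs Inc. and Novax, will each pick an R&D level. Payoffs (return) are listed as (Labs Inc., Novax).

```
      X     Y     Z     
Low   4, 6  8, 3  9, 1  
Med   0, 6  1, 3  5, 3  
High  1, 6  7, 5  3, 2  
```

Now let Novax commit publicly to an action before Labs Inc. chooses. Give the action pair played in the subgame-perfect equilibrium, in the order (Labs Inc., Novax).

(Low, X)

Backward induction with Novax moving first.
- X: BR = Low, leader payoff 6.
- Y: BR = Low, leader payoff 3.
- Z: BR = Low, leader payoff 1.
Among 6, 3, 1, the best is 6 at X. Subgame-perfect outcome: (Low, X) with payoffs (4, 6).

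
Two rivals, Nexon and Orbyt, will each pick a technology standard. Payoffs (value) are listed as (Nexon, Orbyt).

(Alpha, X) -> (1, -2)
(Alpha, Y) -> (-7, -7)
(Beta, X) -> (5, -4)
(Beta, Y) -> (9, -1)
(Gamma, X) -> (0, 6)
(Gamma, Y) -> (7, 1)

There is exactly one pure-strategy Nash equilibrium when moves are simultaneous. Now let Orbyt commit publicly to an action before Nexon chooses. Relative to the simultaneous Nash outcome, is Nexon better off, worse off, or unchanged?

unchanged

Solve by backward induction (Orbyt leads).
- X: Nexon compares 1, 5, 0 and picks Beta; Orbyt would get -4.
- Y: Nexon compares -7, 9, 7 and picks Beta; Orbyt would get -1.
Maximizing over -4, -1, Orbyt chooses Y. Subgame-perfect outcome: (Beta, Y) with payoffs (9, -1).
For the simultaneous game, intersect best replies.
Nexon's best replies: X→Beta; Y→Beta.
Orbyt's best replies: Alpha→X; Beta→Y; Gamma→X.
Only (Beta, Y) has each player best-responding; Nash payoffs (9, -1).
Nexon earns 9 sequentially versus 9 at the Nash outcome: unchanged.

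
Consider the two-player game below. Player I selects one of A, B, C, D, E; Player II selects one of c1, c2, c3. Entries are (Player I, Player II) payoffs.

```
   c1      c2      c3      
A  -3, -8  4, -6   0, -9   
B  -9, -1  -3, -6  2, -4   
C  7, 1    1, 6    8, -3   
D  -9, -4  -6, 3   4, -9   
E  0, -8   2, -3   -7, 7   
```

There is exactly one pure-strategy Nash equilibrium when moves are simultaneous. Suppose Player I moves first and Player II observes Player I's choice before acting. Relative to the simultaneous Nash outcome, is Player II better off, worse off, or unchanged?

unchanged

Player II best-responds to each possible Player I move:
- A → Player II plays c2 (best of -8, -6, -9); Player I gets 4.
- B → Player II plays c1 (best of -1, -6, -4); Player I gets -9.
- C → Player II plays c2 (best of 1, 6, -3); Player I gets 1.
- D → Player II plays c2 (best of -4, 3, -9); Player I gets -6.
- E → Player II plays c3 (best of -8, -3, 7); Player I gets -7.
Player I's induced payoffs are 4, -9, 1, -6, -7, so Player I commits to A. Subgame-perfect outcome: (A, c2) with payoffs (4, -6).
Now find the simultaneous Nash equilibrium.
Player I's best replies: c1→C; c2→A; c3→C.
Player II's best replies: A→c2; B→c1; C→c2; D→c2; E→c3.
Only (A, c2) has each player best-responding; Nash payoffs (4, -6).
Player II earns -6 sequentially versus -6 at the Nash outcome: unchanged.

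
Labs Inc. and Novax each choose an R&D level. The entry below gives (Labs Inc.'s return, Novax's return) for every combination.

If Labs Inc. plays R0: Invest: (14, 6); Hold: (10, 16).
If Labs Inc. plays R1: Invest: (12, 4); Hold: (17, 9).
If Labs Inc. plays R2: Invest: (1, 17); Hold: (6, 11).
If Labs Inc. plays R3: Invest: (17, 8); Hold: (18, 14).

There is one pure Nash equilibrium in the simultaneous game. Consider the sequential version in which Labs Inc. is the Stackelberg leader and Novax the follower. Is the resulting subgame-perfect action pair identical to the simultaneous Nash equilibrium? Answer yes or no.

yes

Solve by backward induction (Labs Inc. leads).
- R0: BR = Hold, leader payoff 10.
- R1: BR = Hold, leader payoff 17.
- R2: BR = Invest, leader payoff 1.
- R3: BR = Hold, leader payoff 18.
Among 10, 17, 1, 18, the best is 18 at R3. Subgame-perfect outcome: (R3, Hold) with payoffs (18, 14).
Under simultaneous play:
Labs Inc.'s best replies: Invest→R3; Hold→R3.
Novax's best replies: R0→Hold; R1→Hold; R2→Invest; R3→Hold.
The unique mutual best reply is (R3, Hold), giving (18, 14).
Sequential outcome (R3, Hold) coincides with the Nash profile (R3, Hold).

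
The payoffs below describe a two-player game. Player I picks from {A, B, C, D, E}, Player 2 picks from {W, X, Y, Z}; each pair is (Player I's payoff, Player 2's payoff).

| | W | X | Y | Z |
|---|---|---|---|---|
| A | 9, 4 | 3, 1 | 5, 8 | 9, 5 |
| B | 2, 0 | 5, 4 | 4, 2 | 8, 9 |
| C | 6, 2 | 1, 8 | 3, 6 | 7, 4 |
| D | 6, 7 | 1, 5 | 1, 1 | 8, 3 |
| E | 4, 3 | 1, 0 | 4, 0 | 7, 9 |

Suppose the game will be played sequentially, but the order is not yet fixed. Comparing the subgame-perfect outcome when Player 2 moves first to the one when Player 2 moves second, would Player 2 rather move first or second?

If Player I leads: Player 2's best replies are A→Y, B→Z, C→X, D→W, E→Z; Player I's induced payoffs 5, 8, 1, 6, 7; outcome (B, Z), payoffs (8, 9).
If Player 2 leads: Player I's best replies are W→A, X→B, Y→A, Z→A; Player 2's induced payoffs 4, 4, 8, 5; outcome (A, Y), payoffs (5, 8).
Player 2 gets 8 moving first and 9 moving second, so Player 2 prefers to move second.

second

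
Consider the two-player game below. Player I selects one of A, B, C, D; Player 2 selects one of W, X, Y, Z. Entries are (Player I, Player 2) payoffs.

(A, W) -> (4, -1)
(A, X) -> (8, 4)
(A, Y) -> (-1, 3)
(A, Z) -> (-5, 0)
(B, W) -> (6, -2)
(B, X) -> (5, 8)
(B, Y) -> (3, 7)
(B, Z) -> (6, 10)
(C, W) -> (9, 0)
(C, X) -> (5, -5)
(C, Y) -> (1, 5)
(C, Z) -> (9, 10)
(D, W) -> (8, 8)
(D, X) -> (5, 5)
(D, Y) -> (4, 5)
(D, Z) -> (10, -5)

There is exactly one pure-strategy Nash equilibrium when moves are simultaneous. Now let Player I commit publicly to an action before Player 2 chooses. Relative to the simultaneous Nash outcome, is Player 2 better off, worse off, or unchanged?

better off

Solve by backward induction (Player I leads).
- A: BR = X, leader payoff 8.
- B: BR = Z, leader payoff 6.
- C: BR = Z, leader payoff 9.
- D: BR = W, leader payoff 8.
Maximizing over 8, 6, 9, 8, Player I chooses C. Subgame-perfect outcome: (C, Z) with payoffs (9, 10).
Under simultaneous play:
Player I's best replies: W→C; X→A; Y→D; Z→D.
Player 2's best replies: A→X; B→Z; C→Z; D→W.
The unique mutual best reply is (A, X), giving (8, 4).
Player 2 earns 10 sequentially versus 4 at the Nash outcome: better off.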